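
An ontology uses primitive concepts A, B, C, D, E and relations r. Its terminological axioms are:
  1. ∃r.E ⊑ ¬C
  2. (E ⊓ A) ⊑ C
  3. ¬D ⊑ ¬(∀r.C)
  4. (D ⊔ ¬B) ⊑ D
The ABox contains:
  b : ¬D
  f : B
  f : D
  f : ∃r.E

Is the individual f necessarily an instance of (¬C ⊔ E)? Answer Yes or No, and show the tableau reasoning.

1. f : (¬C ⊔ E)?  L(f) = {B, D, ∃r.E} ∪ {(C ⊓ ¬E)}
   clash {C, ¬C} at f — f ∈ (¬C ⊔ E)
2. Hence f : (¬C ⊔ E): entailed.

Yes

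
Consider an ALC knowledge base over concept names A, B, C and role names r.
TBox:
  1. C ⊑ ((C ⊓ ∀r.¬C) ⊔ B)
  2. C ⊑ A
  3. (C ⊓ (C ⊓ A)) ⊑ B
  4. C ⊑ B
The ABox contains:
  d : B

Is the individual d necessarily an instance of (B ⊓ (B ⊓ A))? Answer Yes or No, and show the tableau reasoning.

No

1. d : (B ⊓ (B ⊓ A))?  L(d) = {B} ∪ {(¬B ⊔ (¬B ⊔ ¬A))}
   open: L(d) ⊇ {B, ¬A, ¬C} — d ∉ (B ⊓ (B ⊓ A)) possible
2. Hence d : (B ⊓ (B ⊓ A)): not entailed.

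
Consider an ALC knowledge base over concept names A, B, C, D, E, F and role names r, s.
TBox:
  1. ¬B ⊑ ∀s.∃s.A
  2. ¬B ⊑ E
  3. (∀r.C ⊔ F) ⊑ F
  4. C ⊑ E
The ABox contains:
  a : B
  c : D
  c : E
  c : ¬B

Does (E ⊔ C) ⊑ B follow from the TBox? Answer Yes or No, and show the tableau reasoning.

No

1. (E ⊔ C) ⊑ B  ⇔  ((E ⊔ C) ⊓ ¬B) unsat w.r.t. T
   apply at x₀: ¬B⊑∀s.∃s.A; ¬B⊑E
   open: L(x₀) ⊇ {E, ¬B, ¬F, ∀s.∃s.A, ∃r.¬C} (+ ∃-successors)
2. Hence (E ⊔ C) ⊑ B: not entailed.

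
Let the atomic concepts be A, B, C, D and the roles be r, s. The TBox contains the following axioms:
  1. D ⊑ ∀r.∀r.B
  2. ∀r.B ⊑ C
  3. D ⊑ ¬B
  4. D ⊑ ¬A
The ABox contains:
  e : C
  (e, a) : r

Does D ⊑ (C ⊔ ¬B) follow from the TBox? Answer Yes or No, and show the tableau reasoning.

1. D ⊑ (C ⊔ ¬B)  ⇔  (D ⊓ (¬C ⊓ B)) unsat w.r.t. T
   all branches close; clash {B, ¬B} at x₀
2. Hence D ⊑ (C ⊔ ¬B): entailed.

Yes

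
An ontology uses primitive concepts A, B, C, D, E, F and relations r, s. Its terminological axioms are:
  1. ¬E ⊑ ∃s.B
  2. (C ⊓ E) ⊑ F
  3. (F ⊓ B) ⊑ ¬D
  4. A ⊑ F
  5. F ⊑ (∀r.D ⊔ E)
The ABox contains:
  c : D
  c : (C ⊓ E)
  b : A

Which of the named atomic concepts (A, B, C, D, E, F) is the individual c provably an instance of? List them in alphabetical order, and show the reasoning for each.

{C, D, E, F}

1. c : A?  L(c) = {D, (C ⊓ E)} ∪ {¬A}
   apply at c: (C ⊓ E)⊑F
   open: L(c) ⊇ {C, D, E, F, ¬A, …} — c ∉ A possible
2. c : B?  L(c) = {D, (C ⊓ E)} ∪ {¬B}
   apply at c: (C ⊓ E)⊑F
   open: L(c) ⊇ {C, D, E, F, ¬A, …} — c ∉ B possible
3. c : C?  L(c) = {D, (C ⊓ E)} ∪ {¬C}
   clash {C, ¬C} at c — c ∈ C
4. c : D?  L(c) = {D, (C ⊓ E)} ∪ {¬D}
   clash {D, ¬D} at c — c ∈ D
5. c : E?  L(c) = {D, (C ⊓ E)} ∪ {¬E}
   clash {E, ¬E} at c — c ∈ E
6. c : F?  L(c) = {D, (C ⊓ E)} ∪ {¬F}
   clash {F, ¬F} at c — c ∈ F
7. Entailed for c: {C, D, E, F}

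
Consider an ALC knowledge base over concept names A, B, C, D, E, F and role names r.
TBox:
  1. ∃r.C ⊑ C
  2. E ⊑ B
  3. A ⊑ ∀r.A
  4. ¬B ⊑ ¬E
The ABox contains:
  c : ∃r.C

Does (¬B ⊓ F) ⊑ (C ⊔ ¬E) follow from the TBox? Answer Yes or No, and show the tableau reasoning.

1. (¬B ⊓ F) ⊑ (C ⊔ ¬E)  ⇔  ((¬B ⊓ F) ⊓ (¬C ⊓ E)) unsat w.r.t. T
   all branches close; clash {E, ¬E} at x₀
2. Hence (¬B ⊓ F) ⊑ (C ⊔ ¬E): entailed.

Yes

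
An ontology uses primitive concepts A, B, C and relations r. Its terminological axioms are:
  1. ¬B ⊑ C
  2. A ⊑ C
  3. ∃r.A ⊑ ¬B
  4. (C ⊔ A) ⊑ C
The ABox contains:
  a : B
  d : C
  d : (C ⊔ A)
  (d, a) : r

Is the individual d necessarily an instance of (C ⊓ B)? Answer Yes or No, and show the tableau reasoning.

1. d : (C ⊓ B)?  L(d) = {C, (C ⊔ A)} ∪ {(¬C ⊔ ¬B)}
   open: L(d) ⊇ {C, ¬B} — d ∉ (C ⊓ B) possible
2. Hence d : (C ⊓ B): not entailed.

No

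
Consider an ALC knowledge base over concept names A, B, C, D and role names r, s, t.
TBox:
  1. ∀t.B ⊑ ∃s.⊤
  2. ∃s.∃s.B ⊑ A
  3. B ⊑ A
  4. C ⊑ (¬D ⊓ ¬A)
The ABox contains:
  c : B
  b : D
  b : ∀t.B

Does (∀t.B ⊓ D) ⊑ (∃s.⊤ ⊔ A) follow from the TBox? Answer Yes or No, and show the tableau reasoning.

1. (∀t.B ⊓ D) ⊑ (∃s.⊤ ⊔ A)  ⇔  ((∀t.B ⊓ D) ⊓ (∀s.⊥ ⊓ ¬A)) unsat w.r.t. T
   all branches close; clash {A, ¬A} at x₀
2. Hence (∀t.B ⊓ D) ⊑ (∃s.⊤ ⊔ A): entailed.

Yes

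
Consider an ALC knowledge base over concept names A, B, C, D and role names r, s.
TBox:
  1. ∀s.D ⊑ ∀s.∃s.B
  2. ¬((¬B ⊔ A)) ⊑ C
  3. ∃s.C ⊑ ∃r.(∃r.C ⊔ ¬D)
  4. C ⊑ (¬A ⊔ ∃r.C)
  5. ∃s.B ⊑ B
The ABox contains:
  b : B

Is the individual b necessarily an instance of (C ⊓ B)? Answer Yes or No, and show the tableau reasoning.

1. b : (C ⊓ B)?  L(b) = {B} ∪ {(¬C ⊔ ¬B)}
   open: L(b) ⊇ {A, B, ¬C, ∀s.¬C, ∃s.¬D} (+ ∃-successors) — b ∉ (C ⊓ B) possible
2. Hence b : (C ⊓ B): not entailed.

No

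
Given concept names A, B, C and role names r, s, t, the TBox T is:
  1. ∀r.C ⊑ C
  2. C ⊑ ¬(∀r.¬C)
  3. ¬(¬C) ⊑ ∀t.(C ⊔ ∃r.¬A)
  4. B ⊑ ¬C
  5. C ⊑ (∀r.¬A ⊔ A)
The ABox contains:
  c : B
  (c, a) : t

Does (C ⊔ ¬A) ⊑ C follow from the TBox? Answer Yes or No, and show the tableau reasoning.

1. (C ⊔ ¬A) ⊑ C  ⇔  ((C ⊔ ¬A) ⊓ ¬C) unsat w.r.t. T
   open: L(x₀) ⊇ {¬A, ¬C, ∃r.¬C} (+ ∃-successors)
2. Hence (C ⊔ ¬A) ⊑ C: not entailed.

No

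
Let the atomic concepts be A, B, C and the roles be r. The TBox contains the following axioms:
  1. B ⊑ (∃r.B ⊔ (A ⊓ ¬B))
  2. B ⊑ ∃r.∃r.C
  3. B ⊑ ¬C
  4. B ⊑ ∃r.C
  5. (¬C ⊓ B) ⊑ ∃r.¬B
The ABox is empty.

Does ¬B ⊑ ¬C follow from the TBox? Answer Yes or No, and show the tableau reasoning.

1. ¬B ⊑ ¬C  ⇔  (¬B ⊓ C) unsat w.r.t. T
   open: L(x₀) ⊇ {C, ¬B}
2. Hence ¬B ⊑ ¬C: not entailed.

No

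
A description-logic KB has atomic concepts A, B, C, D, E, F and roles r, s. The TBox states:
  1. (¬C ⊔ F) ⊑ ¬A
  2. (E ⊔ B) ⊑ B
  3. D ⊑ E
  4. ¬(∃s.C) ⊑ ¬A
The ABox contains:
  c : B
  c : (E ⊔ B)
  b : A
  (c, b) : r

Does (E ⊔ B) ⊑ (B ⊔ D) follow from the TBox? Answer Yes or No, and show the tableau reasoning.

1. (E ⊔ B) ⊑ (B ⊔ D)  ⇔  ((E ⊔ B) ⊓ (¬B ⊓ ¬D)) unsat w.r.t. T
   all branches close; clash {B, ¬B} at x₀
2. Hence (E ⊔ B) ⊑ (B ⊔ D): entailed.

Yes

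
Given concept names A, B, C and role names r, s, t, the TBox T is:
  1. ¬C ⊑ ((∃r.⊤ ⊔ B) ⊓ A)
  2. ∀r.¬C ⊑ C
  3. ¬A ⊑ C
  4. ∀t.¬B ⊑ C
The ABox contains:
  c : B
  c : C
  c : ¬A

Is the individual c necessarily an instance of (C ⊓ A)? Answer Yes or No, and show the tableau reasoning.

1. c : (C ⊓ A)?  L(c) = {B, C, ¬A} ∪ {(¬C ⊔ ¬A)}
   open: L(c) ⊇ {B, C, ¬A} — c ∉ (C ⊓ A) possible
2. Hence c : (C ⊓ A): not entailed.

No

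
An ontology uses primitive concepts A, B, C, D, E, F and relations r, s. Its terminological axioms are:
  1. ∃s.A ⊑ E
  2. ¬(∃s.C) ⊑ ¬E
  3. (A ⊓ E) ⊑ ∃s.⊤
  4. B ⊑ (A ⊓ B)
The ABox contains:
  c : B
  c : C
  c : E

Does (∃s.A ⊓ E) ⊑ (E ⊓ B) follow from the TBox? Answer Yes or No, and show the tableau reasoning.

No

1. (∃s.A ⊓ E) ⊑ (E ⊓ B)  ⇔  ((∃s.A ⊓ E) ⊓ (¬E ⊔ ¬B)) unsat w.r.t. T
   open: L(x₀) ⊇ {E, ¬A, ¬B, ∃s.A, ∃s.C} (+ ∃-successors)
2. Hence (∃s.A ⊓ E) ⊑ (E ⊓ B): not entailed.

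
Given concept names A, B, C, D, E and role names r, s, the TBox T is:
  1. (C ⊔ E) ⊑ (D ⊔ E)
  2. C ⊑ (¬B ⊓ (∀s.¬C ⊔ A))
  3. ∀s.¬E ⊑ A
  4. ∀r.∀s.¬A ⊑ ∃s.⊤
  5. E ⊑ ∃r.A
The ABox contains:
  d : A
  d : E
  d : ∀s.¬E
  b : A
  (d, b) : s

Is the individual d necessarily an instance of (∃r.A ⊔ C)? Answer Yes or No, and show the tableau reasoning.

1. d : (∃r.A ⊔ C)?  L(d) = {A, E, ∀s.¬E} ∪ {(∀r.¬A ⊓ ¬C)}
   clash {A, ¬A} at an ∃-successor — d ∈ (∃r.A ⊔ C)
2. Hence d : (∃r.A ⊔ C): entailed.

Yes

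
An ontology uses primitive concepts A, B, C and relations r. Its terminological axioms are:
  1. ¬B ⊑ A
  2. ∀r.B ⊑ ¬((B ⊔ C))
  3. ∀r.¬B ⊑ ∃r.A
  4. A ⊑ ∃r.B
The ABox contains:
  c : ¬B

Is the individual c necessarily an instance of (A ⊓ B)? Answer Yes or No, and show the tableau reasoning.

No

1. c : (A ⊓ B)?  L(c) = {¬B} ∪ {(¬A ⊔ ¬B)}
   apply at c: ¬B⊑A
   open: L(c) ⊇ {A, ¬B, ∃r.B, ∃r.¬B} (+ ∃-successors) — c ∉ (A ⊓ B) possible
2. Hence c : (A ⊓ B): not entailed.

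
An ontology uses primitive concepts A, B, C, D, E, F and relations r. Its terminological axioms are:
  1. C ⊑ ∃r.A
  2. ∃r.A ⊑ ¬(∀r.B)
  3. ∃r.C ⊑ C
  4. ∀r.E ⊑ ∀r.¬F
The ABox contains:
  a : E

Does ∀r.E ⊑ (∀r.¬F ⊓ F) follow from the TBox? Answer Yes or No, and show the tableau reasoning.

1. ∀r.E ⊑ (∀r.¬F ⊓ F)  ⇔  (∀r.E ⊓ (∃r.F ⊔ ¬F)) unsat w.r.t. T
   apply at x₀: ∀r.E⊑∀r.¬F
   open: L(x₀) ⊇ {¬C, ¬F, ∀r.E, ∀r.¬A, ∀r.¬C, …}
2. Hence ∀r.E ⊑ (∀r.¬F ⊓ F): not entailed.

No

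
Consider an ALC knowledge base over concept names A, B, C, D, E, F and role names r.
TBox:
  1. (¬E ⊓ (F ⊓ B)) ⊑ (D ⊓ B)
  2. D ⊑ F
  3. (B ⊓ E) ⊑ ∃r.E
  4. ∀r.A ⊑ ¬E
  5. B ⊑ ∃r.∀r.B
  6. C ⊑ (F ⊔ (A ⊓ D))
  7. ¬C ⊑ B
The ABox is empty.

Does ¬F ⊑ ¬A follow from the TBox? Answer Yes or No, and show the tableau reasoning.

1. ¬F ⊑ ¬A  ⇔  (¬F ⊓ A) unsat w.r.t. T
   open: L(x₀) ⊇ {A, B, ¬C, ¬D, ¬E, …} (+ ∃-successors)
2. Hence ¬F ⊑ ¬A: not entailed.

No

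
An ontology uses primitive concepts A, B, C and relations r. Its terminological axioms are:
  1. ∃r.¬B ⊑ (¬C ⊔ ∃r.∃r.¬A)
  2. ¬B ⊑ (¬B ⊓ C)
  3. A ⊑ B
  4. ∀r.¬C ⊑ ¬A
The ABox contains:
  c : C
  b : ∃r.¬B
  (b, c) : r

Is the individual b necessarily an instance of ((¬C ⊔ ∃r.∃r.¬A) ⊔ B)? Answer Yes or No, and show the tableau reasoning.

Yes

1. b : ((¬C ⊔ ∃r.∃r.¬A) ⊔ B)?  L(b) = {∃r.¬B} ∪ {((C ⊓ ∀r.∀r.A) ⊓ ¬B)}
   clash {B, ¬B} at b — b ∈ ((¬C ⊔ ∃r.∃r.¬A) ⊔ B)
2. Hence b : ((¬C ⊔ ∃r.∃r.¬A) ⊔ B): entailed.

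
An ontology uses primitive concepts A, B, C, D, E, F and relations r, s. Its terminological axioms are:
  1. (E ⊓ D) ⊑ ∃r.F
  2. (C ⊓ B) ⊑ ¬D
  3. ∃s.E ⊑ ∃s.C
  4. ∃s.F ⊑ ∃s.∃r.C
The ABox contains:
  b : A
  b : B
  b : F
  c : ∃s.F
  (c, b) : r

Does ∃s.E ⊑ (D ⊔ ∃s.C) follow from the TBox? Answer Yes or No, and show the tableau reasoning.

1. ∃s.E ⊑ (D ⊔ ∃s.C)  ⇔  (∃s.E ⊓ (¬D ⊓ ∀s.¬C)) unsat w.r.t. T
   all branches close; clash {C, ¬C} at an ∃-successor
2. Hence ∃s.E ⊑ (D ⊔ ∃s.C): entailed.

Yes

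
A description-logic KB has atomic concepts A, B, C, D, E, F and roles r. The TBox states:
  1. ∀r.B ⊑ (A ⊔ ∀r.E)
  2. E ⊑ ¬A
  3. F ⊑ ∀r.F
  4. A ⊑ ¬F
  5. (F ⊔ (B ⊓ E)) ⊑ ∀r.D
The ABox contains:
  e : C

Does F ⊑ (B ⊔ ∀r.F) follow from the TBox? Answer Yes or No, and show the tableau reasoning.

Yes

1. F ⊑ (B ⊔ ∀r.F)  ⇔  (F ⊓ (¬B ⊓ ∃r.¬F)) unsat w.r.t. T
   all branches close; clash {F, ¬F} at x₀
2. Hence F ⊑ (B ⊔ ∀r.F): entailed.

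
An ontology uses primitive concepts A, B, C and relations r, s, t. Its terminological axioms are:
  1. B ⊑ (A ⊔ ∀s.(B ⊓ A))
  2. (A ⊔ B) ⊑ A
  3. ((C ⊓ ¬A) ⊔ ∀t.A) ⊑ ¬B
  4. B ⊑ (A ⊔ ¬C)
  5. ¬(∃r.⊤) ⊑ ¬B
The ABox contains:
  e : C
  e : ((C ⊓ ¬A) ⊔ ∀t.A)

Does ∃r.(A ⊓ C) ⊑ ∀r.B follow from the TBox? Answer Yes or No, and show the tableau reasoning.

No

1. ∃r.(A ⊓ C) ⊑ ∀r.B  ⇔  (∃r.(A ⊓ C) ⊓ ∃r.¬B) unsat w.r.t. T
   open: L(x₀) ⊇ {¬A, ¬B, ∃r.(A ⊓ C), ∃r.¬B, ∃r.⊤} (+ ∃-successors)
2. Hence ∃r.(A ⊓ C) ⊑ ∀r.B: not entailed.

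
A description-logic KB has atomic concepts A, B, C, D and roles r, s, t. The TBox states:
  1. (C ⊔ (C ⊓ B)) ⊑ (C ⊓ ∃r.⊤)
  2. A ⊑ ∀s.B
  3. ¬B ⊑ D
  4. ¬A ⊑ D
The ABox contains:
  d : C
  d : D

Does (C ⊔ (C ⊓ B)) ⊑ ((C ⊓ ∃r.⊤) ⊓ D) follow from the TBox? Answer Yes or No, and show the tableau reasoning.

No

1. (C ⊔ (C ⊓ B)) ⊑ ((C ⊓ ∃r.⊤) ⊓ D)  ⇔  ((C ⊔ (C ⊓ B)) ⊓ ((¬C ⊔ ∀r.⊥) ⊔ ¬D)) unsat w.r.t. T
   apply at x₀: (C ⊔ (C ⊓ B))⊑(C ⊓ ∃r.⊤)
   open: L(x₀) ⊇ {A, B, C, ¬D, ∀s.B, …} (+ ∃-successors)
2. Hence (C ⊔ (C ⊓ B)) ⊑ ((C ⊓ ∃r.⊤) ⊓ D): not entailed.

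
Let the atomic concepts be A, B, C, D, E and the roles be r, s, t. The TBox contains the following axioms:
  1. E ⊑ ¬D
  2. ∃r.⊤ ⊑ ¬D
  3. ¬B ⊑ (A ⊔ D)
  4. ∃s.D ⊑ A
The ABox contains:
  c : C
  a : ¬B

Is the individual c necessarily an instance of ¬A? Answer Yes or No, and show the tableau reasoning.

No

1. c : ¬A?  L(c) = {C} ∪ {A}
   open: L(c) ⊇ {A, B, C, ¬E, ∀r.⊥} — c ∉ ¬A possible
2. Hence c : ¬A: not entailed.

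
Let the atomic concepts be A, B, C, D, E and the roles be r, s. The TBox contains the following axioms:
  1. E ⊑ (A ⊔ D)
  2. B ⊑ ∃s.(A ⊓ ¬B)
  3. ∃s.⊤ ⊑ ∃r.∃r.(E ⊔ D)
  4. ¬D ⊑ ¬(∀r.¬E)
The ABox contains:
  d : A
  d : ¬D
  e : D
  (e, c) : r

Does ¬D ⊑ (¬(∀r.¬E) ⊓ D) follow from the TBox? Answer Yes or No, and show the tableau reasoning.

1. ¬D ⊑ (¬(∀r.¬E) ⊓ D)  ⇔  (¬D ⊓ (∀r.¬E ⊔ ¬D)) unsat w.r.t. T
   apply at x₀: ¬D⊑¬(∀r.¬E)
   open: L(x₀) ⊇ {¬B, ¬D, ¬E, ∀s.⊥, ∃r.E} (+ ∃-successors)
2. Hence ¬D ⊑ (¬(∀r.¬E) ⊓ D): not entailed.

No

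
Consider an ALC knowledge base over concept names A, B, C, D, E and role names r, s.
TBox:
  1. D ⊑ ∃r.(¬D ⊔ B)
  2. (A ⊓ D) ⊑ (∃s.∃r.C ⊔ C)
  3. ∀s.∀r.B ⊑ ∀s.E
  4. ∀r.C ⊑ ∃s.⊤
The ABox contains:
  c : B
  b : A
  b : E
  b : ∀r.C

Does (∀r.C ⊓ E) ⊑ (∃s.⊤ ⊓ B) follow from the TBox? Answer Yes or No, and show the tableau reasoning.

No

1. (∀r.C ⊓ E) ⊑ (∃s.⊤ ⊓ B)  ⇔  ((∀r.C ⊓ E) ⊓ (∀s.⊥ ⊔ ¬B)) unsat w.r.t. T
   apply at x₀: ∀r.C⊑∃s.⊤
   open: L(x₀) ⊇ {E, ¬A, ¬B, ¬D, ∀r.C, …} (+ ∃-successors)
2. Hence (∀r.C ⊓ E) ⊑ (∃s.⊤ ⊓ B): not entailed.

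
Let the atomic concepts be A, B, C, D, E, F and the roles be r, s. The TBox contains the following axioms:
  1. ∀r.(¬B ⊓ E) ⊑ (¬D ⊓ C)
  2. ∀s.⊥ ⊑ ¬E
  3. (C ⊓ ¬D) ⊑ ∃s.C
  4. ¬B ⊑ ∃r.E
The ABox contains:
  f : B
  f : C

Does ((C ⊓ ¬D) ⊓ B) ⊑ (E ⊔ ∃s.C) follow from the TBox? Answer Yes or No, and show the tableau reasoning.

1. ((C ⊓ ¬D) ⊓ B) ⊑ (E ⊔ ∃s.C)  ⇔  (((C ⊓ ¬D) ⊓ B) ⊓ (¬E ⊓ ∀s.¬C)) unsat w.r.t. T
   all branches close; clash {C, ¬C} at an ∃-successor
2. Hence ((C ⊓ ¬D) ⊓ B) ⊑ (E ⊔ ∃s.C): entailed.

Yes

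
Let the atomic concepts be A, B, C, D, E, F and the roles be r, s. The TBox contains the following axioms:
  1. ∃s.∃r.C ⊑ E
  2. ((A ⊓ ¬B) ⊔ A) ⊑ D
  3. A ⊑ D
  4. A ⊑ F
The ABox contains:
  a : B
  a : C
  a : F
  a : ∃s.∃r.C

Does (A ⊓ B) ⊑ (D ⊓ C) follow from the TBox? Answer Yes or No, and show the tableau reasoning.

No

1. (A ⊓ B) ⊑ (D ⊓ C)  ⇔  ((A ⊓ B) ⊓ (¬D ⊔ ¬C)) unsat w.r.t. T
   apply at x₀: A⊑D; A⊑F
   open: L(x₀) ⊇ {A, B, D, F, ¬C, …}
2. Hence (A ⊓ B) ⊑ (D ⊓ C): not entailed.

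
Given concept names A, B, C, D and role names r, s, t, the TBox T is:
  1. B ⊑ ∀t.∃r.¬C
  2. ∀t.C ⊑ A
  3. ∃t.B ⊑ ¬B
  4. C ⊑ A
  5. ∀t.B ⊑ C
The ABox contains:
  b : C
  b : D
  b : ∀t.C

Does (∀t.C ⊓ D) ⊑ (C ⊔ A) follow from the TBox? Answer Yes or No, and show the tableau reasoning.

1. (∀t.C ⊓ D) ⊑ (C ⊔ A)  ⇔  ((∀t.C ⊓ D) ⊓ (¬C ⊓ ¬A)) unsat w.r.t. T
   all branches close; clash {C, ¬C} at x₀
2. Hence (∀t.C ⊓ D) ⊑ (C ⊔ A): entailed.

Yes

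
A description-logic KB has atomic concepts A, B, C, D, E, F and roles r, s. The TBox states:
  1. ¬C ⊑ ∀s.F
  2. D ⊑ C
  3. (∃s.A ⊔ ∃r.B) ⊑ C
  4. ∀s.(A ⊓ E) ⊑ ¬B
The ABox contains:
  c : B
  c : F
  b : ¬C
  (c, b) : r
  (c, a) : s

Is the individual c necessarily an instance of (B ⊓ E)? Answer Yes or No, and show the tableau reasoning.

No

1. c : (B ⊓ E)?  L(c) = {B, F} ∪ {(¬B ⊔ ¬E)}
   open: L(c) ⊇ {B, C, F, ¬E, ∃s.(¬A ⊔ ¬E)} (+ ∃-successors) — c ∉ (B ⊓ E) possible
2. Hence c : (B ⊓ E): not entailed.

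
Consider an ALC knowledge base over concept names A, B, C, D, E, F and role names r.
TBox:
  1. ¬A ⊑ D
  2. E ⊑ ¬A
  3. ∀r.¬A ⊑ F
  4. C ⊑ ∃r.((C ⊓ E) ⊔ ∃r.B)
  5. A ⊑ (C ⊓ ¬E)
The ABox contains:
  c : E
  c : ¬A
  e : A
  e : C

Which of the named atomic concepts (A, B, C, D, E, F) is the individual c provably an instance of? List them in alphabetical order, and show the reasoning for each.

{D, E}

1. c : A?  L(c) = {E, ¬A} ∪ {¬A}
   apply at c: ¬A⊑D
   open: L(c) ⊇ {D, E, ¬A, ¬C, ∃r.A} (+ ∃-successors) — c ∉ A possible
2. c : B?  L(c) = {E, ¬A} ∪ {¬B}
   apply at c: ¬A⊑D
   open: L(c) ⊇ {D, E, ¬A, ¬B, ¬C, …} (+ ∃-successors) — c ∉ B possible
3. c : C?  L(c) = {E, ¬A} ∪ {¬C}
   apply at c: ¬A⊑D
   open: L(c) ⊇ {D, E, ¬A, ¬C, ∃r.A} (+ ∃-successors) — c ∉ C possible
4. c : D?  L(c) = {E, ¬A} ∪ {¬D}
   clash {D, ¬D} at c — c ∈ D
5. c : E?  L(c) = {E, ¬A} ∪ {¬E}
   clash {E, ¬E} at c — c ∈ E
6. c : F?  L(c) = {E, ¬A} ∪ {¬F}
   apply at c: ¬A⊑D
   open: L(c) ⊇ {D, E, ¬A, ¬C, ¬F, …} (+ ∃-successors) — c ∉ F possible
7. Entailed for c: {D, E}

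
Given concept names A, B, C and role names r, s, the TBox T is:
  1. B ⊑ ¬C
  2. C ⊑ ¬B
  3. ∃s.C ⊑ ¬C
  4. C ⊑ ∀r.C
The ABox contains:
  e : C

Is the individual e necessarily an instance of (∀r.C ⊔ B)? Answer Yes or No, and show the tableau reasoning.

Yes

1. e : (∀r.C ⊔ B)?  L(e) = {C} ∪ {(∃r.¬C ⊓ ¬B)}
   clash {C, ¬C} at e — e ∈ (∀r.C ⊔ B)
2. Hence e : (∀r.C ⊔ B): entailed.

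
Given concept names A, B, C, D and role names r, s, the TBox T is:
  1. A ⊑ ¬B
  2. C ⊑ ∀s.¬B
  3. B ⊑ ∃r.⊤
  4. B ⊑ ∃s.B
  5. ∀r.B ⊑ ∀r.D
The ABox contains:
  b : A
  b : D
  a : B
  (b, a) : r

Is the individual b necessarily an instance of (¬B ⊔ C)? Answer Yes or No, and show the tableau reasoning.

1. b : (¬B ⊔ C)?  L(b) = {A, D} ∪ {(B ⊓ ¬C)}
   clash {B, ¬B} at b — b ∈ (¬B ⊔ C)
2. Hence b : (¬B ⊔ C): entailed.

Yes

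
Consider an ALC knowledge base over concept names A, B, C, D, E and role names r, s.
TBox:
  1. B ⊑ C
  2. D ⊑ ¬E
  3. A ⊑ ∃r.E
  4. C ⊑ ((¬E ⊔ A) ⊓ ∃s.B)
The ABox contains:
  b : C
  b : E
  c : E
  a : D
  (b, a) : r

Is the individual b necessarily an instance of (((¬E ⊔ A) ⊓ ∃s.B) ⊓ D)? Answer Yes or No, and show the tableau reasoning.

1. b : (((¬E ⊔ A) ⊓ ∃s.B) ⊓ D)?  L(b) = {C, E} ∪ {(((E ⊓ ¬A) ⊔ ∀s.¬B) ⊔ ¬D)}
   apply at b: C⊑((¬E ⊔ A) ⊓ ∃s.B)
   open: L(b) ⊇ {A, C, E, ¬D, ∃r.E, …} (+ ∃-successors) — b ∉ (((¬E ⊔ A) ⊓ ∃s.B) ⊓ D) possible
2. Hence b : (((¬E ⊔ A) ⊓ ∃s.B) ⊓ D): not entailed.

No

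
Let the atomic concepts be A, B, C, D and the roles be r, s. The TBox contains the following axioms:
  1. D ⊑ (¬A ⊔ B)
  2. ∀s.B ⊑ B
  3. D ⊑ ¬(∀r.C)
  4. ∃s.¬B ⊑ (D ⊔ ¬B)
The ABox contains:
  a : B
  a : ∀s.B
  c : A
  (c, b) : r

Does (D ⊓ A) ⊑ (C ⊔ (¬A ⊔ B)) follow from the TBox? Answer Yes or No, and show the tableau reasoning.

1. (D ⊓ A) ⊑ (C ⊔ (¬A ⊔ B))  ⇔  ((D ⊓ A) ⊓ (¬C ⊓ (A ⊓ ¬B))) unsat w.r.t. T
   all branches close; clash {B, ¬B} at x₀
2. Hence (D ⊓ A) ⊑ (C ⊔ (¬A ⊔ B)): entailed.

Yes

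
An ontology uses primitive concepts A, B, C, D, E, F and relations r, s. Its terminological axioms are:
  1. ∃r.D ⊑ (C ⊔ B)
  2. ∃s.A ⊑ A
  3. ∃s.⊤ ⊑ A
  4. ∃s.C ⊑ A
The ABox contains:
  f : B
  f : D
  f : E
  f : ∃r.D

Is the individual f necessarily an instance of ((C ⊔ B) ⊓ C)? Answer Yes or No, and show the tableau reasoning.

1. f : ((C ⊔ B) ⊓ C)?  L(f) = {B, D, E, ∃r.D} ∪ {((¬C ⊓ ¬B) ⊔ ¬C)}
   apply at f: ∃r.D⊑(C ⊔ B)
   open: L(f) ⊇ {B, D, E, ¬C, ∀s.¬A, …} (+ ∃-successors) — f ∉ ((C ⊔ B) ⊓ C) possible
2. Hence f : ((C ⊔ B) ⊓ C): not entailed.

No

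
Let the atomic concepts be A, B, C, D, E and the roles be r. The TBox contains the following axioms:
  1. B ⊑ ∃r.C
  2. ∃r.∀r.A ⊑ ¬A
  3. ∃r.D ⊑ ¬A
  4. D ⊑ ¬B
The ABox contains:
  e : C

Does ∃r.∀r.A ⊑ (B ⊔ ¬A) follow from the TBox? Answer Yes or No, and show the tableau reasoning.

Yes

1. ∃r.∀r.A ⊑ (B ⊔ ¬A)  ⇔  (∃r.∀r.A ⊓ (¬B ⊓ A)) unsat w.r.t. T
   all branches close; clash {A, ¬A} at x₀
2. Hence ∃r.∀r.A ⊑ (B ⊔ ¬A): entailed.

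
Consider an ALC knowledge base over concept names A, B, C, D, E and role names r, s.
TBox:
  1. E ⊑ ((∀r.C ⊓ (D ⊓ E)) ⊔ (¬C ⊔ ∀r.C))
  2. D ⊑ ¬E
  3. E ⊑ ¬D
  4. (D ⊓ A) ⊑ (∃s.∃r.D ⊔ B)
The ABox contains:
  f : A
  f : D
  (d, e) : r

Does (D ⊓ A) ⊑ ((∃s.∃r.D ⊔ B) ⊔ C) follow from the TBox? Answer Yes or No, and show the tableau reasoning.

1. (D ⊓ A) ⊑ ((∃s.∃r.D ⊔ B) ⊔ C)  ⇔  ((D ⊓ A) ⊓ ((∀s.∀r.¬D ⊓ ¬B) ⊓ ¬C)) unsat w.r.t. T
   all branches close; clash {B, ¬B} at x₀
2. Hence (D ⊓ A) ⊑ ((∃s.∃r.D ⊔ B) ⊔ C): entailed.

Yes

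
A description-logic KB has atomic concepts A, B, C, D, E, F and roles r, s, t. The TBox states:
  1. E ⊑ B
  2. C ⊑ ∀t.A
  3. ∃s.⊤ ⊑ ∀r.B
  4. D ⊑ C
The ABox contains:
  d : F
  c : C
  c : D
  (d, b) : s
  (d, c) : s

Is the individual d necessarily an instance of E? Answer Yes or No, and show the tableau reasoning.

1. d : E?  L(d) = {F} ∪ {¬E}
   open: L(d) ⊇ {F, ¬C, ¬D, ¬E, ∀r.B} — d ∉ E possible
2. Hence d : E: not entailed.

No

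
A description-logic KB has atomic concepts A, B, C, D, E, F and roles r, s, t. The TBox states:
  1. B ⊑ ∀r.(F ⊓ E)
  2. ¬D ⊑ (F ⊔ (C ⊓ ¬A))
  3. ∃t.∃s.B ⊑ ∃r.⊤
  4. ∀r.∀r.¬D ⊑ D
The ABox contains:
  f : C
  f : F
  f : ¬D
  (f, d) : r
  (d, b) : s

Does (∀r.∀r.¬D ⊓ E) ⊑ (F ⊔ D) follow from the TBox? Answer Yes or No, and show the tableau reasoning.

1. (∀r.∀r.¬D ⊓ E) ⊑ (F ⊔ D)  ⇔  ((∀r.∀r.¬D ⊓ E) ⊓ (¬F ⊓ ¬D)) unsat w.r.t. T
   all branches close; clash {D, ¬D} at x₀
2. Hence (∀r.∀r.¬D ⊓ E) ⊑ (F ⊔ D): entailed.

Yes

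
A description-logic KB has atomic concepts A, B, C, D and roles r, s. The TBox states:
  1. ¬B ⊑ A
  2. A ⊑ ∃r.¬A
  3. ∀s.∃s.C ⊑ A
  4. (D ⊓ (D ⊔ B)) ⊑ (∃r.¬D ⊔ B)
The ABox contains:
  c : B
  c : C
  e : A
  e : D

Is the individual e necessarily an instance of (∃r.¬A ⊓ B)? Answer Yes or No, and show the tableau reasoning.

1. e : (∃r.¬A ⊓ B)?  L(e) = {A, D} ∪ {(∀r.A ⊔ ¬B)}
   apply at e: A⊑∃r.¬A
   open: L(e) ⊇ {A, D, ¬B, ∃r.¬A, ∃r.¬D} (+ ∃-successors) — e ∉ (∃r.¬A ⊓ B) possible
2. Hence e : (∃r.¬A ⊓ B): not entailed.

No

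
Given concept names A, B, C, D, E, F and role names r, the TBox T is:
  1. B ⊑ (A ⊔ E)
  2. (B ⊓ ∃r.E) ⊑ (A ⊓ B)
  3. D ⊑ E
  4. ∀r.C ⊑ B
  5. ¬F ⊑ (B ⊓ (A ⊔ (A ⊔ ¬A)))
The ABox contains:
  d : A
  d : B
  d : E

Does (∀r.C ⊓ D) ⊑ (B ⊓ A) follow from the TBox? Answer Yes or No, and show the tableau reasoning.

1. (∀r.C ⊓ D) ⊑ (B ⊓ A)  ⇔  ((∀r.C ⊓ D) ⊓ (¬B ⊔ ¬A)) unsat w.r.t. T
   apply at x₀: D⊑E; ∀r.C⊑B
   open: L(x₀) ⊇ {B, D, E, F, ¬A, …}
2. Hence (∀r.C ⊓ D) ⊑ (B ⊓ A): not entailed.

No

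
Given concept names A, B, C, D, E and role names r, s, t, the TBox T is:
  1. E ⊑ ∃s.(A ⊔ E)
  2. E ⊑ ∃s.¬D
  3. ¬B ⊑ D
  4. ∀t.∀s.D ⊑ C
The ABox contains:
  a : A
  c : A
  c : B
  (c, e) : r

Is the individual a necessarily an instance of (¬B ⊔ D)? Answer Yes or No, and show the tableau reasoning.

No

1. a : (¬B ⊔ D)?  L(a) = {A} ∪ {(B ⊓ ¬D)}
   open: L(a) ⊇ {A, B, ¬D, ¬E, ∃t.∃s.¬D} (+ ∃-successors) — a ∉ (¬B ⊔ D) possible
2. Hence a : (¬B ⊔ D): not entailed.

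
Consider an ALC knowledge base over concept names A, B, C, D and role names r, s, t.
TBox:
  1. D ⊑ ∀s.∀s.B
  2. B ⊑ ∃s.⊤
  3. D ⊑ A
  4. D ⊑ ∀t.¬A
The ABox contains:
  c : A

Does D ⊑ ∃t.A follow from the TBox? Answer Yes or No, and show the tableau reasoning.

No

1. D ⊑ ∃t.A  ⇔  (D ⊓ ∀t.¬A) unsat w.r.t. T
   apply at x₀: D⊑∀s.∀s.B; D⊑A
   open: L(x₀) ⊇ {A, D, ¬B, ∀s.∀s.B, ∀t.¬A}
2. Hence D ⊑ ∃t.A: not entailed.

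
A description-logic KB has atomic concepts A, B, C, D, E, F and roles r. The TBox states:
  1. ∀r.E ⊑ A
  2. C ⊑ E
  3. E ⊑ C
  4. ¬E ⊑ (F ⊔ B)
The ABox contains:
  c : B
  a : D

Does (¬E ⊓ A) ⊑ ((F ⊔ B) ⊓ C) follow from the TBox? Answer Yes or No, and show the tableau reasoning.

No

1. (¬E ⊓ A) ⊑ ((F ⊔ B) ⊓ C)  ⇔  ((¬E ⊓ A) ⊓ ((¬F ⊓ ¬B) ⊔ ¬C)) unsat w.r.t. T
   apply at x₀: ¬E⊑(F ⊔ B)
   open: L(x₀) ⊇ {A, F, ¬C, ¬E}
2. Hence (¬E ⊓ A) ⊑ ((F ⊔ B) ⊓ C): not entailed.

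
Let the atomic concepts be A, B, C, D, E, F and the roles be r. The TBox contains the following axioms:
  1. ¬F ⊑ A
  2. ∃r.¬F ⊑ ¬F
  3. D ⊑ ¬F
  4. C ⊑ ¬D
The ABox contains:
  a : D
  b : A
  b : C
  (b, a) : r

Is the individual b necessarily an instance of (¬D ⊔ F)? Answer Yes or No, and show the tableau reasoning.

1. b : (¬D ⊔ F)?  L(b) = {A, C} ∪ {(D ⊓ ¬F)}
   clash {D, ¬D} at b — b ∈ (¬D ⊔ F)
2. Hence b : (¬D ⊔ F): entailed.

Yes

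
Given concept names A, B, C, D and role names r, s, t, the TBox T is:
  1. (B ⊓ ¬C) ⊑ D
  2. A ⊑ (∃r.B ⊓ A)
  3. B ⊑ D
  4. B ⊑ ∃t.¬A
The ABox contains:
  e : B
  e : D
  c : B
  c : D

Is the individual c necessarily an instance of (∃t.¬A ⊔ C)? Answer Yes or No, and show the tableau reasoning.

Yes

1. c : (∃t.¬A ⊔ C)?  L(c) = {B, D} ∪ {(∀t.A ⊓ ¬C)}
   clash {A, ¬A} at an ∃-successor — c ∈ (∃t.¬A ⊔ C)
2. Hence c : (∃t.¬A ⊔ C): entailed.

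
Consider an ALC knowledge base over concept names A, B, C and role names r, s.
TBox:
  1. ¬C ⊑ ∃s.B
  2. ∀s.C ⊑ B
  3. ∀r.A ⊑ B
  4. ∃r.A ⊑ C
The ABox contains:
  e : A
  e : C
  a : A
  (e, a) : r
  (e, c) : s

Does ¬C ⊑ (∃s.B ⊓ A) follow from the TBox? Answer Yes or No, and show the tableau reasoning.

No

1. ¬C ⊑ (∃s.B ⊓ A)  ⇔  (¬C ⊓ (∀s.¬B ⊔ ¬A)) unsat w.r.t. T
   apply at x₀: ¬C⊑∃s.B
   open: L(x₀) ⊇ {¬A, ¬C, ∀r.¬A, ∃r.¬A, ∃s.B, …} (+ ∃-successors)
2. Hence ¬C ⊑ (∃s.B ⊓ A): not entailed.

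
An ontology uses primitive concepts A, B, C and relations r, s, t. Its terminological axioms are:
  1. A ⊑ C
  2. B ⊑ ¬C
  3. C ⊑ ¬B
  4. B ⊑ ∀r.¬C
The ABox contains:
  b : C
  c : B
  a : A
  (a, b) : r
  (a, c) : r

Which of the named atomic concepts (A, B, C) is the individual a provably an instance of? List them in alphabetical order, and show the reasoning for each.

1. a : A?  L(a) = {A} ∪ {¬A}
   clash {A, ¬A} at a — a ∈ A
2. a : B?  L(a) = {A} ∪ {¬B}
   apply at a: A⊑C
   open: L(a) ⊇ {A, C, ¬B} — a ∉ B possible
3. a : C?  L(a) = {A} ∪ {¬C}
   clash {C, ¬C} at a — a ∈ C
4. Entailed for a: {A, C}

{A, C}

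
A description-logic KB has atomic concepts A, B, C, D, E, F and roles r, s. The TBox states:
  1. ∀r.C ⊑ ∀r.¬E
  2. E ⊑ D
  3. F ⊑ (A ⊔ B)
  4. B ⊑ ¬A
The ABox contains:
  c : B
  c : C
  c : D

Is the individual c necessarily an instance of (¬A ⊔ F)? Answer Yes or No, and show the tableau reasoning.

Yes

1. c : (¬A ⊔ F)?  L(c) = {B, C, D} ∪ {(A ⊓ ¬F)}
   clash {A, ¬A} at c — c ∈ (¬A ⊔ F)
2. Hence c : (¬A ⊔ F): entailed.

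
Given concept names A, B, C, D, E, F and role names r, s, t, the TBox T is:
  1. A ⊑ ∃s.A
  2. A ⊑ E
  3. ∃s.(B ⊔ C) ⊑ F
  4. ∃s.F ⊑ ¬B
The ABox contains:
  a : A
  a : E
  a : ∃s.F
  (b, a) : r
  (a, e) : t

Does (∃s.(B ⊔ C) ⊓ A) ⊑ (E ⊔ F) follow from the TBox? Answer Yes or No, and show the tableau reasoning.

1. (∃s.(B ⊔ C) ⊓ A) ⊑ (E ⊔ F)  ⇔  ((∃s.(B ⊔ C) ⊓ A) ⊓ (¬E ⊓ ¬F)) unsat w.r.t. T
   all branches close; clash {E, ¬E} at x₀
2. Hence (∃s.(B ⊔ C) ⊓ A) ⊑ (E ⊔ F): entailed.

Yes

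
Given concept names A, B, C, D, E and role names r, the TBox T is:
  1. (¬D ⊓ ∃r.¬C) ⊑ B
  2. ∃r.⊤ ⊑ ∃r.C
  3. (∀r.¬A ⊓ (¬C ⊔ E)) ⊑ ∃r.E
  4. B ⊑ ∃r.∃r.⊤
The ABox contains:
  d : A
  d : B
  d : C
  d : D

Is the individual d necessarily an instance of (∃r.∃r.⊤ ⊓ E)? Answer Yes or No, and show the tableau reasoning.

No

1. d : (∃r.∃r.⊤ ⊓ E)?  L(d) = {A, B, C, D} ∪ {(∀r.∀r.⊥ ⊔ ¬E)}
   apply at d: B⊑∃r.∃r.⊤
   open: L(d) ⊇ {A, B, C, D, ¬E, …} (+ ∃-successors) — d ∉ (∃r.∃r.⊤ ⊓ E) possible
2. Hence d : (∃r.∃r.⊤ ⊓ E): not entailed.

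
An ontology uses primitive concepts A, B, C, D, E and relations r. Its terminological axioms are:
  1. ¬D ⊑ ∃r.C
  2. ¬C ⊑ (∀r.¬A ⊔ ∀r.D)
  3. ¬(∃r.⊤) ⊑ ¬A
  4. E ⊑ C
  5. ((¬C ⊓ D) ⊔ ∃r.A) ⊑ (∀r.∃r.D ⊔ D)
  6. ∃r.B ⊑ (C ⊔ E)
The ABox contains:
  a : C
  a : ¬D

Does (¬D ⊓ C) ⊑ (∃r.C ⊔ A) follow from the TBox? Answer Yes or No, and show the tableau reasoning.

Yes

1. (¬D ⊓ C) ⊑ (∃r.C ⊔ A)  ⇔  ((¬D ⊓ C) ⊓ (∀r.¬C ⊓ ¬A)) unsat w.r.t. T
   all branches close; clash {D, ¬D} at x₀
2. Hence (¬D ⊓ C) ⊑ (∃r.C ⊔ A): entailed.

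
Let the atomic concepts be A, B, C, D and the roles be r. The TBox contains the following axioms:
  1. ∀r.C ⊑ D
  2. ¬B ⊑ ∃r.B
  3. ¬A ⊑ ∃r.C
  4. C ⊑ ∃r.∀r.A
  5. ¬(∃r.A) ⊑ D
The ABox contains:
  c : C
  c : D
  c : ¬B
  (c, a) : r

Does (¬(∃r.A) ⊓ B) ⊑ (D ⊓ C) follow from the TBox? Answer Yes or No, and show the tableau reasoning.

1. (¬(∃r.A) ⊓ B) ⊑ (D ⊓ C)  ⇔  ((∀r.¬A ⊓ B) ⊓ (¬D ⊔ ¬C)) unsat w.r.t. T
   apply at x₀: ¬(∃r.A)⊑D
   open: L(x₀) ⊇ {A, B, D, ¬C, ∀r.¬A}
2. Hence (¬(∃r.A) ⊓ B) ⊑ (D ⊓ C): not entailed.

No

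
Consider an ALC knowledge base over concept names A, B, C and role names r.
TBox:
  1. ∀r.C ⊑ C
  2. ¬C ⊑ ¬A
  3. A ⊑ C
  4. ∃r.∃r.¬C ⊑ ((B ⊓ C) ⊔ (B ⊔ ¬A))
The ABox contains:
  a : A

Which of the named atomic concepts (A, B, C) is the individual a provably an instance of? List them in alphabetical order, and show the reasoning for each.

1. a : A?  L(a) = {A} ∪ {¬A}
   clash {A, ¬A} at a — a ∈ A
2. a : B?  L(a) = {A} ∪ {¬B}
   apply at a: A⊑C
   open: L(a) ⊇ {A, C, ¬B, ∀r.∀r.C} — a ∉ B possible
3. a : C?  L(a) = {A} ∪ {¬C}
   clash {A, ¬A} at a — a ∈ C
4. Entailed for a: {A, C}

{A, C}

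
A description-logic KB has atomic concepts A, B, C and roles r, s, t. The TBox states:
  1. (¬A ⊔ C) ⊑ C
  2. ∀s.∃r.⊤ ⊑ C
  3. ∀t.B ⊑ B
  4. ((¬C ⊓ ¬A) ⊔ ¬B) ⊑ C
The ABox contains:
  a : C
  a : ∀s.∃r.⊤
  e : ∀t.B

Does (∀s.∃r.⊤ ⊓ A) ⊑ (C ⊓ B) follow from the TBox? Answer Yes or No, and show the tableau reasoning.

1. (∀s.∃r.⊤ ⊓ A) ⊑ (C ⊓ B)  ⇔  ((∀s.∃r.⊤ ⊓ A) ⊓ (¬C ⊔ ¬B)) unsat w.r.t. T
   apply at x₀: ∀s.∃r.⊤⊑C
   open: L(x₀) ⊇ {A, C, ¬B, ∀s.∃r.⊤, ∃t.¬B} (+ ∃-successors)
2. Hence (∀s.∃r.⊤ ⊓ A) ⊑ (C ⊓ B): not entailed.

No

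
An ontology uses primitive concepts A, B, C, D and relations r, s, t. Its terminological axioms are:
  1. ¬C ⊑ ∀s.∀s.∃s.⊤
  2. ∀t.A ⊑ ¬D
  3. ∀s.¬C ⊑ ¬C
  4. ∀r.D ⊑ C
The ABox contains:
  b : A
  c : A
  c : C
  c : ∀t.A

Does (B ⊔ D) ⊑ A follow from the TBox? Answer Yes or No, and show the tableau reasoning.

No

1. (B ⊔ D) ⊑ A  ⇔  ((B ⊔ D) ⊓ ¬A) unsat w.r.t. T
   open: L(x₀) ⊇ {B, C, ¬A, ∃r.¬D, ∃s.C, …} (+ ∃-successors)
2. Hence (B ⊔ D) ⊑ A: not entailed.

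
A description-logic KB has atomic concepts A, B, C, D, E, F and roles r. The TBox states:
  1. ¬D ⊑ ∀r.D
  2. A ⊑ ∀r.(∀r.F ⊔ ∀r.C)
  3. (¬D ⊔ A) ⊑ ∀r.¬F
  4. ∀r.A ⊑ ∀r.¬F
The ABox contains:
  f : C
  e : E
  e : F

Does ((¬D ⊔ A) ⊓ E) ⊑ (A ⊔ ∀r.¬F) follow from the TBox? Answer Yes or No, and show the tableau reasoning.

Yes

1. ((¬D ⊔ A) ⊓ E) ⊑ (A ⊔ ∀r.¬F)  ⇔  (((¬D ⊔ A) ⊓ E) ⊓ (¬A ⊓ ∃r.F)) unsat w.r.t. T
   all branches close; clash {A, ¬A} at x₀
2. Hence ((¬D ⊔ A) ⊓ E) ⊑ (A ⊔ ∀r.¬F): entailed.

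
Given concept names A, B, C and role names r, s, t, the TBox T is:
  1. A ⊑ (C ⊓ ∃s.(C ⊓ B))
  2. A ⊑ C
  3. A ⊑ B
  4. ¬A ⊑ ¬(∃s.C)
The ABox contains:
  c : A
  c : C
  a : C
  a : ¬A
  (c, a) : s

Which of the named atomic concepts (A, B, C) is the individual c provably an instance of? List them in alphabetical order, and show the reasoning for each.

1. c : A?  L(c) = {A, C} ∪ {¬A}
   clash {A, ¬A} at c — c ∈ A
2. c : B?  L(c) = {A, C} ∪ {¬B}
   clash {B, ¬B} at c — c ∈ B
3. c : C?  L(c) = {A, C} ∪ {¬C}
   clash {C, ¬C} at c — c ∈ C
4. Entailed for c: {A, B, C}

{A, B, C}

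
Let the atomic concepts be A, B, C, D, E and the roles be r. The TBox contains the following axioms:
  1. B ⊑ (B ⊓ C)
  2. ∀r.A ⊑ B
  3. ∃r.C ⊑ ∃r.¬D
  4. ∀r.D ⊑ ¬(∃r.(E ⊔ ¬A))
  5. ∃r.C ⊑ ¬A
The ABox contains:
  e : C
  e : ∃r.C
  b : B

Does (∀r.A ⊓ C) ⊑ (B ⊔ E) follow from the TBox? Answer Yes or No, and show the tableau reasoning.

1. (∀r.A ⊓ C) ⊑ (B ⊔ E)  ⇔  ((∀r.A ⊓ C) ⊓ (¬B ⊓ ¬E)) unsat w.r.t. T
   all branches close; clash {B, ¬B} at x₀
2. Hence (∀r.A ⊓ C) ⊑ (B ⊔ E): entailed.

Yes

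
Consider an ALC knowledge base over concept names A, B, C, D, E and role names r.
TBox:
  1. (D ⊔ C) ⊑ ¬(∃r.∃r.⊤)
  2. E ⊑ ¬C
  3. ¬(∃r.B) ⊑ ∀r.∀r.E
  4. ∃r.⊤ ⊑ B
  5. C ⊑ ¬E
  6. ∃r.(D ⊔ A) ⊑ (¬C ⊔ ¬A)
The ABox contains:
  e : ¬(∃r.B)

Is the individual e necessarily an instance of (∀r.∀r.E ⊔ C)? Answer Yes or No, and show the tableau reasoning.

1. e : (∀r.∀r.E ⊔ C)?  L(e) = {¬(∃r.B)} ∪ {(∃r.∃r.¬E ⊓ ¬C)}
   clash ⊥ at an ∃-successor — e ∈ (∀r.∀r.E ⊔ C)
2. Hence e : (∀r.∀r.E ⊔ C): entailed.

Yes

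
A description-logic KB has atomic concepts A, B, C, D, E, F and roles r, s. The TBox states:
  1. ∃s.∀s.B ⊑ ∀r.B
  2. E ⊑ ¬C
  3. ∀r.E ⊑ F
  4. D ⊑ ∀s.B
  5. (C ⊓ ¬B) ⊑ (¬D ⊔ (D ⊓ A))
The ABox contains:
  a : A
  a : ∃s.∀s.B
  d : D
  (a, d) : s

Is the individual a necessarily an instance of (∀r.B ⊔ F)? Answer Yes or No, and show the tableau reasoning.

Yes

1. a : (∀r.B ⊔ F)?  L(a) = {A, ∃s.∀s.B} ∪ {(∃r.¬B ⊓ ¬F)}
   clash {F, ¬F} at a — a ∈ (∀r.B ⊔ F)
2. Hence a : (∀r.B ⊔ F): entailed.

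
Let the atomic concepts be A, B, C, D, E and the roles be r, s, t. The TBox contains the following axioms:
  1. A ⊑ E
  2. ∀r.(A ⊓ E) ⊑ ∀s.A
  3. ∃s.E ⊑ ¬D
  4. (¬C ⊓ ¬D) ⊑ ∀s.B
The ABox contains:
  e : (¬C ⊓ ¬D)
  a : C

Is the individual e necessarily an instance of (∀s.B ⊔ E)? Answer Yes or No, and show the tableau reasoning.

Yes

1. e : (∀s.B ⊔ E)?  L(e) = {(¬C ⊓ ¬D)} ∪ {(∃s.¬B ⊓ ¬E)}
   clash {E, ¬E} at e — e ∈ (∀s.B ⊔ E)
2. Hence e : (∀s.B ⊔ E): entailed.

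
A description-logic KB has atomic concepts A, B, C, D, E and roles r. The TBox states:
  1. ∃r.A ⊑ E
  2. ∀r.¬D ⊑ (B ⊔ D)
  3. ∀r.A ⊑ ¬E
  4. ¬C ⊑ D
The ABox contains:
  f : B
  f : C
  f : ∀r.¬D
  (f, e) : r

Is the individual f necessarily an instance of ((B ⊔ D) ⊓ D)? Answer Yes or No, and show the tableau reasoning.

1. f : ((B ⊔ D) ⊓ D)?  L(f) = {B, C, ∀r.¬D} ∪ {((¬B ⊓ ¬D) ⊔ ¬D)}
   apply at f: ∀r.¬D⊑(B ⊔ D)
   open: L(f) ⊇ {B, C, ¬D, ∀r.¬A, ∀r.¬D, …} (+ ∃-successors) — f ∉ ((B ⊔ D) ⊓ D) possible
2. Hence f : ((B ⊔ D) ⊓ D): not entailed.

No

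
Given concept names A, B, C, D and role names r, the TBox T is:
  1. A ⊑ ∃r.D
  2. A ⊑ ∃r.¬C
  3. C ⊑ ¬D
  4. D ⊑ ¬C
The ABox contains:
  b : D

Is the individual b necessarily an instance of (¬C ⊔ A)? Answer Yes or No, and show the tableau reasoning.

Yes

1. b : (¬C ⊔ A)?  L(b) = {D} ∪ {(C ⊓ ¬A)}
   clash {D, ¬D} at b — b ∈ (¬C ⊔ A)
2. Hence b : (¬C ⊔ A): entailed.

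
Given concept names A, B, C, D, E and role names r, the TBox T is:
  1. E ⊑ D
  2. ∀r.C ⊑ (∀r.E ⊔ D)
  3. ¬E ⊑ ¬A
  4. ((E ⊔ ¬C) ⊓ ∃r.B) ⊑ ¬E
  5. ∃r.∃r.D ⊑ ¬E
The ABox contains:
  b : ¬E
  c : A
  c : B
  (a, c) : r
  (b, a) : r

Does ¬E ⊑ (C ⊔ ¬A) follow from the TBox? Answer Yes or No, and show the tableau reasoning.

Yes

1. ¬E ⊑ (C ⊔ ¬A)  ⇔  (¬E ⊓ (¬C ⊓ A)) unsat w.r.t. T
   all branches close; clash {A, ¬A} at x₀
2. Hence ¬E ⊑ (C ⊔ ¬A): entailed.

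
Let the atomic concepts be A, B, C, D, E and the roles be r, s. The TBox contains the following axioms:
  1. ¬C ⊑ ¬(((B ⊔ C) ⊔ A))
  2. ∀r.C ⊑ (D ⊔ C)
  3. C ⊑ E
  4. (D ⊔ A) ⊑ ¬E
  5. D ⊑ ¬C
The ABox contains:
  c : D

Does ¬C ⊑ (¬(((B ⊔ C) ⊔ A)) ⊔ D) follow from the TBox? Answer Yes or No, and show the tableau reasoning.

1. ¬C ⊑ (¬(((B ⊔ C) ⊔ A)) ⊔ D)  ⇔  (¬C ⊓ (((B ⊔ C) ⊔ A) ⊓ ¬D)) unsat w.r.t. T
   all branches close; clash {C, ¬C} at x₀
2. Hence ¬C ⊑ (¬(((B ⊔ C) ⊔ A)) ⊔ D): entailed.

Yes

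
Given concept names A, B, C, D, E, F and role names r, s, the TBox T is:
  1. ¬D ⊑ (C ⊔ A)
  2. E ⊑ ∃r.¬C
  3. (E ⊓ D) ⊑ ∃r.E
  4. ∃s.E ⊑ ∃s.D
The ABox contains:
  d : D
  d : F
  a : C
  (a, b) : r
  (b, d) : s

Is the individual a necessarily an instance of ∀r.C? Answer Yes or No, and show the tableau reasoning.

No

1. a : ∀r.C?  L(a) = {C} ∪ {∃r.¬C}
   open: L(a) ⊇ {C, D, ¬E, ∀s.¬E, ∃r.¬C} (+ ∃-successors) — a ∉ ∀r.C possible
2. Hence a : ∀r.C: not entailed.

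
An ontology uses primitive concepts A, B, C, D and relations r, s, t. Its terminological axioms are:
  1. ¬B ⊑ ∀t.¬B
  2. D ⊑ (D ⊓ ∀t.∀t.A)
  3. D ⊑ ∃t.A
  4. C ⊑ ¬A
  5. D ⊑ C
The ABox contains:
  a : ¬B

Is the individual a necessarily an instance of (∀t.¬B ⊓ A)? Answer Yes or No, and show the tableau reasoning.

No

1. a : (∀t.¬B ⊓ A)?  L(a) = {¬B} ∪ {(∃t.B ⊔ ¬A)}
   apply at a: ¬B⊑∀t.¬B
   open: L(a) ⊇ {¬A, ¬B, ¬C, ¬D, ∀t.¬B} — a ∉ (∀t.¬B ⊓ A) possible
2. Hence a : (∀t.¬B ⊓ A): not entailed.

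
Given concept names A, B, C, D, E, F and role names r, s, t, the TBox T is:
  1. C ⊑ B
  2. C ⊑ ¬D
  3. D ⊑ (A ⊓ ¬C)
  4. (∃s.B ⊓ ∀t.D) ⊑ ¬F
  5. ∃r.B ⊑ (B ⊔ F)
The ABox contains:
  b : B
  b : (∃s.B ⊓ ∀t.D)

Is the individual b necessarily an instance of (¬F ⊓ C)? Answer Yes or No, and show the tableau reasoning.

No

1. b : (¬F ⊓ C)?  L(b) = {B, (∃s.B ⊓ ∀t.D)} ∪ {(F ⊔ ¬C)}
   apply at b: (∃s.B ⊓ ∀t.D)⊑¬F
   open: L(b) ⊇ {B, ¬C, ¬D, ¬F, ∀r.¬B, …} (+ ∃-successors) — b ∉ (¬F ⊓ C) possible
2. Hence b : (¬F ⊓ C): not entailed.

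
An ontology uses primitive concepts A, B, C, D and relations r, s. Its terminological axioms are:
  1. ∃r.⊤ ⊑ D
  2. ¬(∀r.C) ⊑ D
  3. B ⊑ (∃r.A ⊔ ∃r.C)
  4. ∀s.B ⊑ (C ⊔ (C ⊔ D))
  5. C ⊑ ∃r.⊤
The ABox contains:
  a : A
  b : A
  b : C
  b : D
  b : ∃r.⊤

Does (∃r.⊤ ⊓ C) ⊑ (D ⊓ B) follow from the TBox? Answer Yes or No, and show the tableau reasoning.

No

1. (∃r.⊤ ⊓ C) ⊑ (D ⊓ B)  ⇔  ((∃r.⊤ ⊓ C) ⊓ (¬D ⊔ ¬B)) unsat w.r.t. T
   apply at x₀: ∃r.⊤⊑D
   open: L(x₀) ⊇ {C, D, ¬B, ∀r.C, ∃r.⊤, …} (+ ∃-successors)
2. Hence (∃r.⊤ ⊓ C) ⊑ (D ⊓ B): not entailed.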